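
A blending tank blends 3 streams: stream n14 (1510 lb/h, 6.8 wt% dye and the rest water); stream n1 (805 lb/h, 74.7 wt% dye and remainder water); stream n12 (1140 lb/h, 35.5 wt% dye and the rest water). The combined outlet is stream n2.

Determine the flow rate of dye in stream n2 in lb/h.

dye out = dye in = 1510×0.068 + 805×0.747 + 1140×0.355 = 1108.7 lb/h.

1109 lb/h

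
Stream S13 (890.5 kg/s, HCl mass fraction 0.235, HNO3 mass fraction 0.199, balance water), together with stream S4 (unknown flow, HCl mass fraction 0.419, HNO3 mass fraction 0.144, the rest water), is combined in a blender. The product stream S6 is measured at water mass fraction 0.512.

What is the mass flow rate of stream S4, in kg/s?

Let S4 be the unknown flow. Total out = 890.5 + S4.
water balance: 504.02 + 0.437·S4 = 0.512·(890.5 + S4)
(0.437 − 0.512)·S4 = 0.512×890.5 − 504.02 = -48.087
S4 = -48.087 / -0.075 = 641.16 kg/s

641.2 kg/s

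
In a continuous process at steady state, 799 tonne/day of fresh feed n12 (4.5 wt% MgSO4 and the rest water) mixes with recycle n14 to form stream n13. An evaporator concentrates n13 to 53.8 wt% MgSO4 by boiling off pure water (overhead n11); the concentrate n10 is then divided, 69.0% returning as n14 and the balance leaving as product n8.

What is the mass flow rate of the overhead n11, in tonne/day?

732.2 tonne/day

Overall MgSO4 balance (none leaves overhead): MgSO4 in fresh feed = MgSO4 in product, i.e. 799×0.045 = (1−0.690)·n10·0.538.
n10 = 35.955/(0.538×0.310) = 215.58 tonne/day.
Recycle n14 = 0.690×215.58 = 148.75 tonne/day.
Combined feed n13 = 799 + 148.75 = 947.75 tonne/day.
Overhead n11 = n13 − n10 = 947.75 − 215.58 = 732.17 tonne/day.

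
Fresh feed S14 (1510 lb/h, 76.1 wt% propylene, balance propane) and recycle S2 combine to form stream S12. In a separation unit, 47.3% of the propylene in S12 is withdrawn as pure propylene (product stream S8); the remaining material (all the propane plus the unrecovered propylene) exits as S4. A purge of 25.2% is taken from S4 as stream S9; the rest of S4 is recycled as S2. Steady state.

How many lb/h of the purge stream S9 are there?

612.8 lb/h

propane enters only via S14 and leaves only via the purge: 1510×0.239 = 0.252×(propane in S4), and the separation unit passes all propane, so propane in S12 = propane in S4 = 1432.1 lb/h.
propylene in S12: m_A = 1510×0.761 + (1−0.252)·(1−0.473)·m_A, so m_A = 1149.1/0.6058 = 1896.8 lb/h.
S4 = (1−0.473)×1896.8 + 1432.1 = 2431.7 lb/h.
Purge S9 = 0.252×2431.7 = 612.8 lb/h.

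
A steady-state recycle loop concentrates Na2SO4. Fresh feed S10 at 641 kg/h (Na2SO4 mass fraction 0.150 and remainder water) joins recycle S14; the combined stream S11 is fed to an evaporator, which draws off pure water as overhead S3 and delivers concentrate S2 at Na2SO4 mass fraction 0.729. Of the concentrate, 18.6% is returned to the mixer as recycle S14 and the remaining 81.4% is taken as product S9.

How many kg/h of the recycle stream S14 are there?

Overall Na2SO4 balance (none leaves overhead): Na2SO4 in fresh feed = Na2SO4 in product, i.e. 641×0.150 = (1−0.186)·S2·0.729.
S2 = 96.15/(0.729×0.814) = 162.03 kg/h.
Recycle S14 = 0.186×162.03 = 30.138 kg/h.

30.14 kg/h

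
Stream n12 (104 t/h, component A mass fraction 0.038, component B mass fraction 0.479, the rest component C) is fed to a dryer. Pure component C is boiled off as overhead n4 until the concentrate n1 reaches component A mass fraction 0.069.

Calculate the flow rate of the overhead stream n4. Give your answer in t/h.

component A is conserved: 104×0.038 = 3.952 t/h all reports to the concentrate.
Concentrate = 3.952/(target fraction) = 57.275 t/h.
Overhead = 104 − 57.275 = 46.725 t/h.

46.72 t/h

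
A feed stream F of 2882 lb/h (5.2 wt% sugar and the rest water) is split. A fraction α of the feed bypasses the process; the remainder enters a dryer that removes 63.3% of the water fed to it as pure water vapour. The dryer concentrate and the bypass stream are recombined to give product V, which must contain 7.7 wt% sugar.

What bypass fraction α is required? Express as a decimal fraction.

All 2882×0.052 = 149.86 lb/h of sugar reaches V, so V = 149.86/0.077 = 1946.3 lb/h and vapour = 935.71 lb/h.
The evaporator receives (1−α)·2882 of feed at 0.948 water and removes 0.633 of that water:
0.633×0.948×(1−α)×2882 = 935.71
(1−α) = 935.71/1729.4 = 0.5410;  α = 0.4590.

0.459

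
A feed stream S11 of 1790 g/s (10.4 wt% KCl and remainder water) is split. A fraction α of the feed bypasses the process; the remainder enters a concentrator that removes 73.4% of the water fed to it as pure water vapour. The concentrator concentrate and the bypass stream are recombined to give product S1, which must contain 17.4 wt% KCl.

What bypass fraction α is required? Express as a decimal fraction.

All 1790×0.104 = 186.16 g/s of KCl reaches S1, so S1 = 186.16/0.174 = 1069.9 g/s and vapour = 720.11 g/s.
The evaporator receives (1−α)·1790 of feed at 0.896 water and removes 0.734 of that water:
0.734×0.896×(1−α)×1790 = 720.11
(1−α) = 720.11/1177.2 = 0.6117;  α = 0.3883.

0.388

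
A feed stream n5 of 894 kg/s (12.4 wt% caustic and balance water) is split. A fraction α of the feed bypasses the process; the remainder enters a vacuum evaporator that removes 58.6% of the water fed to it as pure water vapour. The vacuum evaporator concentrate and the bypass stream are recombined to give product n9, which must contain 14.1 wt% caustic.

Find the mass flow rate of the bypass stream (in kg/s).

All 894×0.124 = 110.86 kg/s of caustic reaches n9, so n9 = 110.86/0.141 = 786.21 kg/s and vapour = 107.79 kg/s.
The evaporator receives (1−α)·894 of feed at 0.876 water and removes 0.586 of that water:
0.586×0.876×(1−α)×894 = 107.79
(1−α) = 107.79/458.92 = 0.2349;  α = 0.7651.
Bypass flow = 0.7651×894 = 684.03 kg/s.

684 kg/s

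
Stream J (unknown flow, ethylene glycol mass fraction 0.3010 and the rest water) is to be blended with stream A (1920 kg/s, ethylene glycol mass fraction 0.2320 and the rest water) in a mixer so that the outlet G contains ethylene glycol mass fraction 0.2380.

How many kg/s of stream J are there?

Let J be the unknown flow. Total out = 1920 + J.
ethylene glycol balance: 445.44 + 0.301·J = 0.238·(1920 + J)
(0.301 − 0.238)·J = 0.238×1920 − 445.44 = 11.52
J = 11.52 / 0.063 = 182.86 kg/s

182.9 kg/s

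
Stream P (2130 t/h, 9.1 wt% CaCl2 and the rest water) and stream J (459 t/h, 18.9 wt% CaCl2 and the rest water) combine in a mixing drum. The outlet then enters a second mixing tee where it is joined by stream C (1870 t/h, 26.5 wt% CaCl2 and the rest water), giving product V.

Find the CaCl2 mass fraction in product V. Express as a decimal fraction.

Overall, product flow = 4459 t/h.
CaCl2 in = 2130×0.091 + 459×0.189 + 1870×0.265 = 776.13 t/h.
CaCl2 fraction in V = 0.174.

0.174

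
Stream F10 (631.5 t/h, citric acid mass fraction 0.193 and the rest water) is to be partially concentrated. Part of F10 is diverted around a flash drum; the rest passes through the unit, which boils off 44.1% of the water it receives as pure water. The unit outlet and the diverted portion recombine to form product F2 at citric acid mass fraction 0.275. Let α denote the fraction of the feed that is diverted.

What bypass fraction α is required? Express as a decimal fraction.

0.162

All 631.5×0.193 = 121.88 t/h of citric acid reaches F2, so F2 = 121.88/0.275 = 443.2 t/h and vapour = 188.3 t/h.
The evaporator receives (1−α)·631.5 of feed at 0.807 water and removes 0.441 of that water:
0.441×0.807×(1−α)×631.5 = 188.3
(1−α) = 188.3/224.74 = 0.8379;  α = 0.1621.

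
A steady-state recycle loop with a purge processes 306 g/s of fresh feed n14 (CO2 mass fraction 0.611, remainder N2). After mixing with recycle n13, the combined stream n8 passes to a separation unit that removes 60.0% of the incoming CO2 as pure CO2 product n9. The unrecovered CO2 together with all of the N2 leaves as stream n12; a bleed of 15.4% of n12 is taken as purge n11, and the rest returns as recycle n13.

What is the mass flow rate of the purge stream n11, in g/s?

136.4 g/s

N2 enters only via n14 and leaves only via the purge: 306×0.389 = 0.154×(N2 in n12), and the separation unit passes all N2, so N2 in n8 = N2 in n12 = 772.95 g/s.
CO2 in n8: m_A = 306×0.611 + (1−0.154)·(1−0.600)·m_A, so m_A = 186.97/0.6616 = 282.6 g/s.
n12 = (1−0.600)×282.6 + 772.95 = 885.99 g/s.
Purge n11 = 0.154×885.99 = 136.44 g/s.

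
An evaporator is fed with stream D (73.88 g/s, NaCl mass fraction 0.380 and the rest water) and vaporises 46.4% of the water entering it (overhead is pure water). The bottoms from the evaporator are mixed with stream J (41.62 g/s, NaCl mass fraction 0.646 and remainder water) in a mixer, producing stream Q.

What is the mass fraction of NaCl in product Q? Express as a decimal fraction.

Vapour removed = 0.464×0.620×73.88 = 21.254 g/s; concentrate = 52.626 g/s.
NaCl reaching the mixer = 28.074 (from concentrate) + 41.62×0.646 = 54.961 g/s.
Product flow = 52.626 + 41.62 = 94.246 g/s; NaCl fraction = 0.583.

0.583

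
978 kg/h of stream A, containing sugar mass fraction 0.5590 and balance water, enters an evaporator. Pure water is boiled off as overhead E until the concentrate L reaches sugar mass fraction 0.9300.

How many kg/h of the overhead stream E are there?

390.1 kg/h

sugar is conserved: 978×0.559 = 546.7 kg/h all reports to the concentrate.
Concentrate = 546.7/(target fraction) = 587.85 kg/h.
Overhead = 978 − 587.85 = 390.15 kg/h.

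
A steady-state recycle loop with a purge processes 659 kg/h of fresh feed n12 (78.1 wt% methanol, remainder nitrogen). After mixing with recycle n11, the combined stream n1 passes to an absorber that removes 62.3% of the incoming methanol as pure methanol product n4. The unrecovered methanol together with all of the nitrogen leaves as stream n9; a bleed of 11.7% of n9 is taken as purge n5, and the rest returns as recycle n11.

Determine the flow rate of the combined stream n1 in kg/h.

nitrogen enters only via n12 and leaves only via the purge: 659×0.219 = 0.117×(nitrogen in n9), and the absorber passes all nitrogen, so nitrogen in n1 = nitrogen in n9 = 1233.5 kg/h.
methanol in n1: m_A = 659×0.781 + (1−0.117)·(1−0.623)·m_A, so m_A = 514.68/0.6671 = 771.51 kg/h.
n1 = 771.51 + 1233.5 = 2005 kg/h.

2005 kg/h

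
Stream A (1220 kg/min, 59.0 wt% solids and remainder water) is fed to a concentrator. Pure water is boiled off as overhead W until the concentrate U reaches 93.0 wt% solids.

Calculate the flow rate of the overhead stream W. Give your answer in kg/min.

446 kg/min

solids is conserved: 1220×0.590 = 719.8 kg/min all reports to the concentrate.
Concentrate = 719.8/(target fraction) = 773.98 kg/min.
Overhead = 1220 − 773.98 = 446.02 kg/min.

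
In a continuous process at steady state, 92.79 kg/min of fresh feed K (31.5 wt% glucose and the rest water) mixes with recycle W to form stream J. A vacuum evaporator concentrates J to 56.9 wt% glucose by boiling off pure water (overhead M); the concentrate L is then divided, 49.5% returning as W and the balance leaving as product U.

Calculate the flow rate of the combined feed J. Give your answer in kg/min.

Overall glucose balance (none leaves overhead): glucose in fresh feed = glucose in product, i.e. 92.79×0.315 = (1−0.495)·L·0.569.
L = 29.229/(0.569×0.505) = 101.72 kg/min.
Recycle W = 0.495×101.72 = 50.352 kg/min.
Combined feed J = 92.79 + 50.352 = 143.14 kg/min.

143.1 kg/min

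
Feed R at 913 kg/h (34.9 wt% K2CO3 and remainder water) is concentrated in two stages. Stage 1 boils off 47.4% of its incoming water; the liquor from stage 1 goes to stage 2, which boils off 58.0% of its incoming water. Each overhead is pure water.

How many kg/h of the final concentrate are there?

449.9 kg/h

water in feed = 913×0.651 = 594.36 kg/h.
After stage 1: water left = (1−0.474)×594.36 = 312.63; stream total = 631.27 kg/h.
After stage 2: water left = (1−0.580)×312.63 = 131.31; final concentrate = 449.94 kg/h.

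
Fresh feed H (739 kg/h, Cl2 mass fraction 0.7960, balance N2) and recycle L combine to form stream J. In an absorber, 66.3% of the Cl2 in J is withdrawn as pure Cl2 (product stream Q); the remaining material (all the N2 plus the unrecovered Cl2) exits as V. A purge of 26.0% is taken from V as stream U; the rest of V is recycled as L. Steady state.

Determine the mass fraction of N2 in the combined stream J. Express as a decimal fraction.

0.4252

N2 enters only via H and leaves only via the purge: 739×0.204 = 0.260×(N2 in V), and the absorber passes all N2, so N2 in J = N2 in V = 579.83 kg/h.
Cl2 in J: m_A = 739×0.796 + (1−0.260)·(1−0.663)·m_A, so m_A = 588.24/0.7506 = 783.68 kg/h.
J = 783.68 + 579.83 = 1363.5 kg/h.
N2 fraction in J = 579.83/1363.5 = 0.4252.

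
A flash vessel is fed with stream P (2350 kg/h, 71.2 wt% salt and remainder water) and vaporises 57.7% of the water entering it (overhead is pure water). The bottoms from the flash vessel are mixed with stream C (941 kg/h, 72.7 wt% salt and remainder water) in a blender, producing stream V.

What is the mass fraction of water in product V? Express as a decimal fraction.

Vapour removed = 0.577×0.288×2350 = 390.51 kg/h; concentrate = 1959.5 kg/h.
water reaching the mixer = 286.29 (from concentrate) + 941×0.273 = 543.18 kg/h.
Product flow = 1959.5 + 941 = 2900.5 kg/h; water fraction = 0.187.

0.187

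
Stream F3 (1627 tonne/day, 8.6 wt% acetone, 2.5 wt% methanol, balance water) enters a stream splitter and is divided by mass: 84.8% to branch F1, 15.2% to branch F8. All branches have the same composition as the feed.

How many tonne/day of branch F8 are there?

247.3 tonne/day

Branch F8 flow = 0.152×1627 = 247.3 tonne/day.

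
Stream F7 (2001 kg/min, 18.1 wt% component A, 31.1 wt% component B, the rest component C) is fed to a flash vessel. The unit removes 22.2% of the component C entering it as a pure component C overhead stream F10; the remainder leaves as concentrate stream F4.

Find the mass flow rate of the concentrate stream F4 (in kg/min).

component C entering = 2001×0.508 = 1016.5 kg/min; overhead removed = 0.222×1016.5 = 225.66 kg/min.
Concentrate = 2001 − 225.66 = 1775.3 kg/min.

1775 kg/min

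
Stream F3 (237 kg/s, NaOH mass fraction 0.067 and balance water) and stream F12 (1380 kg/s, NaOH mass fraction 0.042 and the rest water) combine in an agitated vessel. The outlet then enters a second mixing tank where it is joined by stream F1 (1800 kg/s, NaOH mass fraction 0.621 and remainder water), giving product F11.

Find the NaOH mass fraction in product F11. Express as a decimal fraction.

0.349

Overall, product flow = 3417 kg/s.
NaOH in = 237×0.067 + 1380×0.042 + 1800×0.621 = 1191.6 kg/s.
NaOH fraction in F11 = 0.349.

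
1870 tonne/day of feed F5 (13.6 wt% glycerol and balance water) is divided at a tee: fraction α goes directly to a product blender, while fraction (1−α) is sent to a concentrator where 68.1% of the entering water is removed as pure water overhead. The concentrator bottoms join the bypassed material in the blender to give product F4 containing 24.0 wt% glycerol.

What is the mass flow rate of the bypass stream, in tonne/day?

All 1870×0.136 = 254.32 tonne/day of glycerol reaches F4, so F4 = 254.32/0.240 = 1059.7 tonne/day and vapour = 810.33 tonne/day.
The evaporator receives (1−α)·1870 of feed at 0.864 water and removes 0.681 of that water:
0.681×0.864×(1−α)×1870 = 810.33
(1−α) = 810.33/1100.3 = 0.7365;  α = 0.2635.
Bypass flow = 0.2635×1870 = 492.78 tonne/day.

492.8 tonne/day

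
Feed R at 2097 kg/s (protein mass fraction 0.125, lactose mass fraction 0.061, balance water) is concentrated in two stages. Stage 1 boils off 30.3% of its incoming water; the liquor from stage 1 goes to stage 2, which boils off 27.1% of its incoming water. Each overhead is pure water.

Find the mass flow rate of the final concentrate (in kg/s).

water in feed = 2097×0.814 = 1707 kg/s.
After stage 1: water left = (1−0.303)×1707 = 1189.7; stream total = 1579.8 kg/s.
After stage 2: water left = (1−0.271)×1189.7 = 867.33; final concentrate = 1257.4 kg/s.

1257 kg/s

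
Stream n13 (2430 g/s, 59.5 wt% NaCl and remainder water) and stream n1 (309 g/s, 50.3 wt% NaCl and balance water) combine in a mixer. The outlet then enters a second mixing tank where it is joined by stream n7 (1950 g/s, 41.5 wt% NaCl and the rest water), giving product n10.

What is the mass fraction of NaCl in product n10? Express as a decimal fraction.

Overall, product flow = 4689 g/s.
NaCl in = 2430×0.595 + 309×0.503 + 1950×0.415 = 2410.5 g/s.
NaCl fraction in n10 = 0.5141.

0.5141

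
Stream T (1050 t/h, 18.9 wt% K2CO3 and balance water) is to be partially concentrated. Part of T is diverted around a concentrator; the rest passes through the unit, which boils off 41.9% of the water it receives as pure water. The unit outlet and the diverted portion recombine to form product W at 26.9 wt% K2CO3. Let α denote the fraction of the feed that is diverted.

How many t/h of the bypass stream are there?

131 t/h

All 1050×0.189 = 198.45 t/h of K2CO3 reaches W, so W = 198.45/0.269 = 737.73 t/h and vapour = 312.27 t/h.
The evaporator receives (1−α)·1050 of feed at 0.811 water and removes 0.419 of that water:
0.419×0.811×(1−α)×1050 = 312.27
(1−α) = 312.27/356.8 = 0.8752;  α = 0.1248.
Bypass flow = 0.1248×1050 = 131.05 t/h.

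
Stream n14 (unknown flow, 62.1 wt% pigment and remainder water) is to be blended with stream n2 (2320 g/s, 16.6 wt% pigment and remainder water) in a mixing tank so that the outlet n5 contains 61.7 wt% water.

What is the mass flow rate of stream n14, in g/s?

Let n14 be the unknown flow. Total out = 2320 + n14.
water balance: 1934.9 + 0.379·n14 = 0.617·(2320 + n14)
(0.379 − 0.617)·n14 = 0.617×2320 − 1934.9 = -503.44
n14 = -503.44 / -0.238 = 2115.3 g/s

2115 g/s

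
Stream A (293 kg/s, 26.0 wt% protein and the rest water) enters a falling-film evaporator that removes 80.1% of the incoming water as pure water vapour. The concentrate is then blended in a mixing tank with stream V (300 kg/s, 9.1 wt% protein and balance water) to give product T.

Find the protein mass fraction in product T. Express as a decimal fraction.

0.2468

Vapour removed = 0.801×0.740×293 = 173.67 kg/s; concentrate = 119.33 kg/s.
protein reaching the mixer = 76.18 (from concentrate) + 300×0.091 = 103.48 kg/s.
Product flow = 119.33 + 300 = 419.33 kg/s; protein fraction = 0.2468.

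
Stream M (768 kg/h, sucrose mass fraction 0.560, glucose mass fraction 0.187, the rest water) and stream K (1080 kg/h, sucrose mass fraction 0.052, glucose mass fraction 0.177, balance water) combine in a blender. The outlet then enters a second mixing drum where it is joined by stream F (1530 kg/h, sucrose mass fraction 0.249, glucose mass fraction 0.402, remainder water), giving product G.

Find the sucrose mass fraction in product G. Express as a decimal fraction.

Overall, product flow = 3378 kg/h.
sucrose in = 768×0.560 + 1080×0.052 + 1530×0.249 = 867.21 kg/h.
sucrose fraction in G = 0.257.

0.257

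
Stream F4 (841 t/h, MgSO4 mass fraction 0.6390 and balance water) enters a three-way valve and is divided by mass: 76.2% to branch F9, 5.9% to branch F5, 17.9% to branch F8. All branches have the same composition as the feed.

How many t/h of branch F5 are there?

Branch F5 flow = 0.059×841 = 49.619 t/h.

49.62 t/h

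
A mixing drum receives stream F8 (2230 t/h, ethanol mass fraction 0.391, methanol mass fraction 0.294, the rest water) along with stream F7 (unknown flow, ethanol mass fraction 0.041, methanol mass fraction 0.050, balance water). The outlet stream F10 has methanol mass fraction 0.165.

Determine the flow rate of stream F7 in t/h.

2501 t/h

Let F7 be the unknown flow. Total out = 2230 + F7.
methanol balance: 655.62 + 0.050·F7 = 0.165·(2230 + F7)
(0.050 − 0.165)·F7 = 0.165×2230 − 655.62 = -287.67
F7 = -287.67 / -0.115 = 2501.5 t/h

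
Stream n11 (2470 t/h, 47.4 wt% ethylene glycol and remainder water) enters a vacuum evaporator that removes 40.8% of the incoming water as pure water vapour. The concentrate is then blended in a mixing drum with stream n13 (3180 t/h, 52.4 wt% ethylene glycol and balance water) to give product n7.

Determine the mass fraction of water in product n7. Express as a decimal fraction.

0.446

Vapour removed = 0.408×0.526×2470 = 530.08 t/h; concentrate = 1939.9 t/h.
water reaching the mixer = 769.14 (from concentrate) + 3180×0.476 = 2282.8 t/h.
Product flow = 1939.9 + 3180 = 5119.9 t/h; water fraction = 0.446.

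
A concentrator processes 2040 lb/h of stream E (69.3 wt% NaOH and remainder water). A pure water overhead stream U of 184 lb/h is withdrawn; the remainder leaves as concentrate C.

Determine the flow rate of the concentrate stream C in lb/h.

1856 lb/h

Concentrate = 2040 − 184 = 1856 lb/h.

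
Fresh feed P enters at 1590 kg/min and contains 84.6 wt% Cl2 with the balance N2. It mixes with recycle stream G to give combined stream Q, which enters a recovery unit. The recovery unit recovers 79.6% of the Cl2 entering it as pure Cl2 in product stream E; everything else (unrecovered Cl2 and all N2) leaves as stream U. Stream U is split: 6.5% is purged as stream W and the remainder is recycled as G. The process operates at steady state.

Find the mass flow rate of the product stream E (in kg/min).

Cl2 in Q: m_A = 1590×0.846 + (1−0.065)·(1−0.796)·m_A, so m_A = 1345.1/0.8093 = 1662.2 kg/min.
Product E = 0.796×1662.2 = 1323.1 kg/min.

1323 kg/min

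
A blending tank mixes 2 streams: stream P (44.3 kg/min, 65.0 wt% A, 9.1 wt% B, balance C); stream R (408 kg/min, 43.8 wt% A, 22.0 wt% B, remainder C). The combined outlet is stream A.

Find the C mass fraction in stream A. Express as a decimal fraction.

Total flow out = 44.3 + 408 = 452.3 kg/min.
C in = 44.3×0.259 + 408×0.342 = 151.01 kg/min.
C mass fraction in A = 151.01/452.3 = 0.3339.

0.3339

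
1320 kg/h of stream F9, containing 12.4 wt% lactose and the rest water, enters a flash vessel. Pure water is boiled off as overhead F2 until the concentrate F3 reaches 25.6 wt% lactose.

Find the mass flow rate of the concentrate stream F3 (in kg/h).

lactose is conserved: 1320×0.124 = 163.68 kg/h all reports to the concentrate.
Concentrate = 163.68/(target fraction) = 639.38 kg/h.

639.4 kg/h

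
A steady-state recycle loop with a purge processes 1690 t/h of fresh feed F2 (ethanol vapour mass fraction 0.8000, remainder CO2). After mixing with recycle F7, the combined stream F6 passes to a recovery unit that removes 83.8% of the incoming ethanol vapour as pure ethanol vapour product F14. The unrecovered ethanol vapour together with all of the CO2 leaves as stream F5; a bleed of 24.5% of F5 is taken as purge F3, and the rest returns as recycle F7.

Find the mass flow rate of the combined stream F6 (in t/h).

2920 t/h

CO2 enters only via F2 and leaves only via the purge: 1690×0.200 = 0.245×(CO2 in F5), and the recovery unit passes all CO2, so CO2 in F6 = CO2 in F5 = 1379.6 t/h.
ethanol vapour in F6: m_A = 1690×0.800 + (1−0.245)·(1−0.838)·m_A, so m_A = 1352/0.8777 = 1540.4 t/h.
F6 = 1540.4 + 1379.6 = 2920 t/h.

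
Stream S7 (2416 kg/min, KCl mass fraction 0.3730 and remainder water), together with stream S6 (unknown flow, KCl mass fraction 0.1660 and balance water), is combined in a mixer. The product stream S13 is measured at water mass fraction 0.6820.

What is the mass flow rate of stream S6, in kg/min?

874.2 kg/min

Let S6 be the unknown flow. Total out = 2416 + S6.
water balance: 1514.8 + 0.834·S6 = 0.682·(2416 + S6)
(0.834 − 0.682)·S6 = 0.682×2416 − 1514.8 = 132.88
S6 = 132.88 / 0.152 = 874.21 kg/min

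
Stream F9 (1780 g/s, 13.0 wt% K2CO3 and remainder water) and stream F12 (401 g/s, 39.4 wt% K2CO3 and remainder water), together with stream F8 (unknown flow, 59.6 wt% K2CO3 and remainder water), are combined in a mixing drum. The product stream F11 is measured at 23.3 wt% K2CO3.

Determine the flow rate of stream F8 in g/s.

Let F8 be the unknown flow. Total out = 2181 + F8.
K2CO3 balance: 389.39 + 0.596·F8 = 0.233·(2181 + F8)
(0.596 − 0.233)·F8 = 0.233×2181 − 389.39 = 118.78
F8 = 118.78 / 0.363 = 327.21 g/s

327.2 g/s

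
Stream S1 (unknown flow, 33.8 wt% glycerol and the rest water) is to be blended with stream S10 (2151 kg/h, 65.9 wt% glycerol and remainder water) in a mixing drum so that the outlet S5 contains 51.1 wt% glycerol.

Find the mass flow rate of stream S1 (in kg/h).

1840 kg/h

Let S1 be the unknown flow. Total out = 2151 + S1.
glycerol balance: 1417.5 + 0.338·S1 = 0.511·(2151 + S1)
(0.338 − 0.511)·S1 = 0.511×2151 − 1417.5 = -318.35
S1 = -318.35 / -0.173 = 1840.2 kg/h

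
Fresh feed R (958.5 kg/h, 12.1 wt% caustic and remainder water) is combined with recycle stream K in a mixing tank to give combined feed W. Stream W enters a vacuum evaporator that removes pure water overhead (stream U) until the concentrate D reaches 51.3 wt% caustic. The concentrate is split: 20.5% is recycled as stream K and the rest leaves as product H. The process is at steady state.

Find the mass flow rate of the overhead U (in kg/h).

Overall caustic balance (none leaves overhead): caustic in fresh feed = caustic in product, i.e. 958.5×0.121 = (1−0.205)·D·0.513.
D = 115.98/(0.513×0.795) = 284.38 kg/h.
Recycle K = 0.205×284.38 = 58.297 kg/h.
Combined feed W = 958.5 + 58.297 = 1016.8 kg/h.
Overhead U = W − D = 1016.8 − 284.38 = 732.42 kg/h.

732.4 kg/h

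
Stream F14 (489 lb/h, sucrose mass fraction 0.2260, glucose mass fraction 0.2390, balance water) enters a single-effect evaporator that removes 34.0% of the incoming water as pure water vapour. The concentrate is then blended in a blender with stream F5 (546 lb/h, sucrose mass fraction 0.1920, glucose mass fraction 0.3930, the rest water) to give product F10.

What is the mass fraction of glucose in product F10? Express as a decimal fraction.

Vapour removed = 0.340×0.535×489 = 88.949 lb/h; concentrate = 400.05 lb/h.
glucose reaching the mixer = 116.87 (from concentrate) + 546×0.393 = 331.45 lb/h.
Product flow = 400.05 + 546 = 946.05 lb/h; glucose fraction = 0.3504.

0.3504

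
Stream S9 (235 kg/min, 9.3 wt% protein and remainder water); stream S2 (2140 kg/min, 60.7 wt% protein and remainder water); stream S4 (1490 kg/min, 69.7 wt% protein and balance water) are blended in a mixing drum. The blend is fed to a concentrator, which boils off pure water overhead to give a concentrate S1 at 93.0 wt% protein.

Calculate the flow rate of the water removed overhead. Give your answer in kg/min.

1328 kg/min

protein entering = 235×0.093 + 2140×0.607 + 1490×0.697 = 2359.4 kg/min.
All protein reports to S1, so S1 = 2359.4/0.930 = 2537 kg/min.
Total feed = 3865 kg/min; overhead = 3865 − 2537 = 1328 kg/min.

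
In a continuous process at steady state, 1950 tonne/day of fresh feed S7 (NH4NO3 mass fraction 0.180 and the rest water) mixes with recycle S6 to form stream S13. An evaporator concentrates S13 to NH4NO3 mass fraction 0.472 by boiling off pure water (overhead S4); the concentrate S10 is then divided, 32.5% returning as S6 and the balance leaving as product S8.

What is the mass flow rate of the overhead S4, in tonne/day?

1206 tonne/day

Overall NH4NO3 balance (none leaves overhead): NH4NO3 in fresh feed = NH4NO3 in product, i.e. 1950×0.180 = (1−0.325)·S10·0.472.
S10 = 351/(0.472×0.675) = 1101.7 tonne/day.
Recycle S6 = 0.325×1101.7 = 358.05 tonne/day.
Combined feed S13 = 1950 + 358.05 = 2308.1 tonne/day.
Overhead S4 = S13 − S10 = 2308.1 − 1101.7 = 1206.4 tonne/day.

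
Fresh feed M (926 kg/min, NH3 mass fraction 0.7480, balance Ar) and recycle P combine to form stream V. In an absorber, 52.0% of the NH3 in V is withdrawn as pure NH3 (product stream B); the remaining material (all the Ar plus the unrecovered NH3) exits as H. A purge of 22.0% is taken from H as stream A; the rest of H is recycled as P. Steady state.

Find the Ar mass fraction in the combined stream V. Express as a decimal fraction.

0.4893

Ar enters only via M and leaves only via the purge: 926×0.252 = 0.220×(Ar in H), and the absorber passes all Ar, so Ar in V = Ar in H = 1060.7 kg/min.
NH3 in V: m_A = 926×0.748 + (1−0.220)·(1−0.520)·m_A, so m_A = 692.65/0.6256 = 1107.2 kg/min.
V = 1107.2 + 1060.7 = 2167.9 kg/min.
Ar fraction in V = 1060.7/2167.9 = 0.4893.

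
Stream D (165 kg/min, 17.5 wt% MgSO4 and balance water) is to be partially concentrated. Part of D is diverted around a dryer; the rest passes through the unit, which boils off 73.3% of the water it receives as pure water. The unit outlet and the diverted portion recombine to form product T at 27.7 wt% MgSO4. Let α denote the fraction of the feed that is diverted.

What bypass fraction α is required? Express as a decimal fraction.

0.391

All 165×0.175 = 28.875 kg/min of MgSO4 reaches T, so T = 28.875/0.277 = 104.24 kg/min and vapour = 60.758 kg/min.
The evaporator receives (1−α)·165 of feed at 0.825 water and removes 0.733 of that water:
0.733×0.825×(1−α)×165 = 60.758
(1−α) = 60.758/99.78 = 0.6089;  α = 0.3911.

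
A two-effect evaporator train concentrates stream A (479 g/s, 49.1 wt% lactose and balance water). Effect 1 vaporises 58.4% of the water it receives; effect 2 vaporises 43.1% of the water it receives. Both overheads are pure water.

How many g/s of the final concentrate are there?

water in feed = 479×0.509 = 243.81 g/s.
After stage 1: water left = (1−0.584)×243.81 = 101.43; stream total = 336.61 g/s.
After stage 2: water left = (1−0.431)×101.43 = 57.711; final concentrate = 292.9 g/s.

292.9 g/s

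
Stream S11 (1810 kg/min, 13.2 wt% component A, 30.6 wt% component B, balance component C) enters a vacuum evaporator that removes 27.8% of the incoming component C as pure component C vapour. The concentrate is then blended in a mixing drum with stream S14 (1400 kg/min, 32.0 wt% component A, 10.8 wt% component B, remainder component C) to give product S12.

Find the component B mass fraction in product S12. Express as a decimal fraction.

Vapour removed = 0.278×0.562×1810 = 282.79 kg/min; concentrate = 1527.2 kg/min.
component B reaching the mixer = 553.86 (from concentrate) + 1400×0.108 = 705.06 kg/min.
Product flow = 1527.2 + 1400 = 2927.2 kg/min; component B fraction = 0.2409.

0.2409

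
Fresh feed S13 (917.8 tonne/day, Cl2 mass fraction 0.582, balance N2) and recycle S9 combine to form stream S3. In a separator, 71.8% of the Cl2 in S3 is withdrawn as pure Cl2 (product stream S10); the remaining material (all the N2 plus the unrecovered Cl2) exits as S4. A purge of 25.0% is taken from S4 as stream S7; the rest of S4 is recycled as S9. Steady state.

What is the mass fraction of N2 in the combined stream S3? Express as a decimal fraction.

0.694

N2 enters only via S13 and leaves only via the purge: 917.8×0.418 = 0.250×(N2 in S4), and the separator passes all N2, so N2 in S3 = N2 in S4 = 1534.6 tonne/day.
Cl2 in S3: m_A = 917.8×0.582 + (1−0.250)·(1−0.718)·m_A, so m_A = 534.16/0.7885 = 677.44 tonne/day.
S3 = 677.44 + 1534.6 = 2212 tonne/day.
N2 fraction in S3 = 1534.6/2212 = 0.694.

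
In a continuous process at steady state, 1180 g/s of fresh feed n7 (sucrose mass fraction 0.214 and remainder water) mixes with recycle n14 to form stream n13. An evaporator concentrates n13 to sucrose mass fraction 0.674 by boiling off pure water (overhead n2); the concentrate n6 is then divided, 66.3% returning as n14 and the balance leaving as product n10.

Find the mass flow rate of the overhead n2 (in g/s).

805.3 g/s

Overall sucrose balance (none leaves overhead): sucrose in fresh feed = sucrose in product, i.e. 1180×0.214 = (1−0.663)·n6·0.674.
n6 = 252.52/(0.674×0.337) = 1111.7 g/s.
Recycle n14 = 0.663×1111.7 = 737.09 g/s.
Combined feed n13 = 1180 + 737.09 = 1917.1 g/s.
Overhead n2 = n13 − n6 = 1917.1 − 1111.7 = 805.34 g/s.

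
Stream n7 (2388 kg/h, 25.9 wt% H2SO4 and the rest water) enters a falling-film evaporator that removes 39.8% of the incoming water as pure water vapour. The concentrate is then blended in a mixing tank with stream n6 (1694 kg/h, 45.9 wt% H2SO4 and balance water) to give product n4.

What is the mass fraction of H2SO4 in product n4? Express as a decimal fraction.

Vapour removed = 0.398×0.741×2388 = 704.26 kg/h; concentrate = 1683.7 kg/h.
H2SO4 reaching the mixer = 618.49 (from concentrate) + 1694×0.459 = 1396 kg/h.
Product flow = 1683.7 + 1694 = 3377.7 kg/h; H2SO4 fraction = 0.413.

0.413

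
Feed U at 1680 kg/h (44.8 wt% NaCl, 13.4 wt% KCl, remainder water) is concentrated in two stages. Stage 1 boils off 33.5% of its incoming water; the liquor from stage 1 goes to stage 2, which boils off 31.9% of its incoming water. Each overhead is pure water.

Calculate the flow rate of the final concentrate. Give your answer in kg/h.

1296 kg/h

water in feed = 1680×0.418 = 702.24 kg/h.
After stage 1: water left = (1−0.335)×702.24 = 466.99; stream total = 1444.7 kg/h.
After stage 2: water left = (1−0.319)×466.99 = 318.02; final concentrate = 1295.8 kg/h.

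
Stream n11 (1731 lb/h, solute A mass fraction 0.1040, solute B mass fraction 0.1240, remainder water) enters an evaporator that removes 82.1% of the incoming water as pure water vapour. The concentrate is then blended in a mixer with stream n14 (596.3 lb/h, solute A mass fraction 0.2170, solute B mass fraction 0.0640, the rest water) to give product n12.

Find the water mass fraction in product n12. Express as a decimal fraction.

Vapour removed = 0.821×0.772×1731 = 1097.1 lb/h; concentrate = 633.87 lb/h.
water reaching the mixer = 239.2 (from concentrate) + 596.3×0.719 = 667.94 lb/h.
Product flow = 633.87 + 596.3 = 1230.2 lb/h; water fraction = 0.5430.

0.5430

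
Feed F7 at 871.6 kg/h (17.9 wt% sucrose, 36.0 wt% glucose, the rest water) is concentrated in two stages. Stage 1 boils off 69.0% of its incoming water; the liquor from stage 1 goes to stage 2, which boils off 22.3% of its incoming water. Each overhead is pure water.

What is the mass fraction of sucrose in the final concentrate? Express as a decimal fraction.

0.275

water in feed = 871.6×0.461 = 401.81 kg/h.
After stage 1: water left = (1−0.690)×401.81 = 124.56; stream total = 594.35 kg/h.
After stage 2: water left = (1−0.223)×124.56 = 96.783; final concentrate = 566.58 kg/h.
sucrose fraction = 156.02/566.58 = 0.275.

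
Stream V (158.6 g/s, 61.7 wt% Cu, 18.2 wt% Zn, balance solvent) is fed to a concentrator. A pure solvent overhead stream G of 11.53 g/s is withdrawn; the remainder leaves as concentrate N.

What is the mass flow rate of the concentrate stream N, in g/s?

Concentrate = 158.6 − 11.53 = 147.07 g/s.

147.1 g/s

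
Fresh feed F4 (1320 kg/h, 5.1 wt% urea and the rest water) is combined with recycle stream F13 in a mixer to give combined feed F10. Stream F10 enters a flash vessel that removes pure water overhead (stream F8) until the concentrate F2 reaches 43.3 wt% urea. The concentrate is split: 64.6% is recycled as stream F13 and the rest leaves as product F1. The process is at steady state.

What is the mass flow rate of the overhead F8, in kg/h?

Overall urea balance (none leaves overhead): urea in fresh feed = urea in product, i.e. 1320×0.051 = (1−0.646)·F2·0.433.
F2 = 67.32/(0.433×0.354) = 439.19 kg/h.
Recycle F13 = 0.646×439.19 = 283.72 kg/h.
Combined feed F10 = 1320 + 283.72 = 1603.7 kg/h.
Overhead F8 = F10 − F2 = 1603.7 − 439.19 = 1164.5 kg/h.

1165 kg/h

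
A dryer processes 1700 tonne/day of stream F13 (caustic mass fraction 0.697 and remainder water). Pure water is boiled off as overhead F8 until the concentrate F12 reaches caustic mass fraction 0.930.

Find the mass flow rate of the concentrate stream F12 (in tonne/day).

1274 tonne/day

caustic is conserved: 1700×0.697 = 1184.9 tonne/day all reports to the concentrate.
Concentrate = 1184.9/(target fraction) = 1274.1 tonne/day.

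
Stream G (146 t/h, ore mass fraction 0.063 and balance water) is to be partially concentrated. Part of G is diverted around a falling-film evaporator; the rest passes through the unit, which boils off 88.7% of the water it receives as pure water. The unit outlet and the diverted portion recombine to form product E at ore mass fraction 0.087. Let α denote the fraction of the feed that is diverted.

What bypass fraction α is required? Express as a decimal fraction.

0.668

All 146×0.063 = 9.198 t/h of ore reaches E, so E = 9.198/0.087 = 105.72 t/h and vapour = 40.276 t/h.
The evaporator receives (1−α)·146 of feed at 0.937 water and removes 0.887 of that water:
0.887×0.937×(1−α)×146 = 40.276
(1−α) = 40.276/121.34 = 0.3319;  α = 0.6681.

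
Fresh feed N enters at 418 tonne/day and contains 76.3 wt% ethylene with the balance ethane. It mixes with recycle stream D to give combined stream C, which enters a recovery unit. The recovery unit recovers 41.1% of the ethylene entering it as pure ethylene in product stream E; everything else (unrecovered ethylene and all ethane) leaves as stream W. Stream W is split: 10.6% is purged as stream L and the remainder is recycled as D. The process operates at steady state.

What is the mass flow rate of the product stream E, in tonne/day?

276.9 tonne/day

ethylene in C: m_A = 418×0.763 + (1−0.106)·(1−0.411)·m_A, so m_A = 318.93/0.4734 = 673.66 tonne/day.
Product E = 0.411×673.66 = 276.87 tonne/day.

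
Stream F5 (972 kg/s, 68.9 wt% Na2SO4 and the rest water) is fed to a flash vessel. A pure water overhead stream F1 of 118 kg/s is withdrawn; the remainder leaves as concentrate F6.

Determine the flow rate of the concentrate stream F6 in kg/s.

854 kg/s

Concentrate = 972 − 118 = 854 kg/s.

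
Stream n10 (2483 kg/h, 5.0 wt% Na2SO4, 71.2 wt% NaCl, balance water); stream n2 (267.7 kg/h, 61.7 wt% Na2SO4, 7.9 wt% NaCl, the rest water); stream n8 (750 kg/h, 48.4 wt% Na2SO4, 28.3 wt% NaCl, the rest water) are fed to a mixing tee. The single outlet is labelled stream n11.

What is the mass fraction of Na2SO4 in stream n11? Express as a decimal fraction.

0.1863

Total flow out = 2483 + 267.7 + 750 = 3500.7 kg/h.
Na2SO4 in = 2483×0.050 + 267.7×0.617 + 750×0.484 = 652.32 kg/h.
Na2SO4 mass fraction in n11 = 652.32/3500.7 = 0.1863.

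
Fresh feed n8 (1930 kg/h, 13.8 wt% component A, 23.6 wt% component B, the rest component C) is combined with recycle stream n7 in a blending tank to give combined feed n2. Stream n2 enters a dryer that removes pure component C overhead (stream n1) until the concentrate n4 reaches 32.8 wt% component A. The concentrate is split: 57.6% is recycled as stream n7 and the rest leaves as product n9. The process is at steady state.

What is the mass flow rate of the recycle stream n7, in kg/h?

1103 kg/h

Overall component A balance (none leaves overhead): component A in fresh feed = component A in product, i.e. 1930×0.138 = (1−0.576)·n4·0.328.
n4 = 266.34/(0.328×0.424) = 1915.1 kg/h.
Recycle n7 = 0.576×1915.1 = 1103.1 kg/h.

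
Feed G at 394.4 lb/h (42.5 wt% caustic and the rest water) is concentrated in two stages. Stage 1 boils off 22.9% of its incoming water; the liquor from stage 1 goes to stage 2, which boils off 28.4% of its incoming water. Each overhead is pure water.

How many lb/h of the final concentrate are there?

292.8 lb/h

water in feed = 394.4×0.575 = 226.78 lb/h.
After stage 1: water left = (1−0.229)×226.78 = 174.85; stream total = 342.47 lb/h.
After stage 2: water left = (1−0.284)×174.85 = 125.19; final concentrate = 292.81 lb/h.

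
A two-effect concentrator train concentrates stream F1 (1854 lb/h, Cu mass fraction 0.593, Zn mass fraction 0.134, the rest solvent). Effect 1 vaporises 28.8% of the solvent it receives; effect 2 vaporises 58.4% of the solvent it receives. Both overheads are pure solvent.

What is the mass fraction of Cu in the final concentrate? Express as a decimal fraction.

0.734

solvent in feed = 1854×0.273 = 506.14 lb/h.
After stage 1: solvent left = (1−0.288)×506.14 = 360.37; stream total = 1708.2 lb/h.
After stage 2: solvent left = (1−0.584)×360.37 = 149.92; final concentrate = 1497.8 lb/h.
Cu fraction = 1099.4/1497.8 = 0.734.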